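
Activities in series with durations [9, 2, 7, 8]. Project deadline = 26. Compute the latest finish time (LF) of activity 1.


LF(activity 1) = deadline - sum of successor durations
Successors: activities 2 through 4 with durations [2, 7, 8]
Sum of successor durations = 17
LF = 26 - 17 = 9

9


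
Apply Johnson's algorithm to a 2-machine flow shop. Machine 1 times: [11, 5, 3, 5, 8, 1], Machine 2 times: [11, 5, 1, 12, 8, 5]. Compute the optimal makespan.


Apply Johnson's rule:
  Group 1 (a <= b): [(6, 1, 5), (2, 5, 5), (4, 5, 12), (5, 8, 8), (1, 11, 11)]
  Group 2 (a > b): [(3, 3, 1)]
Optimal job order: [6, 2, 4, 5, 1, 3]
Schedule:
  Job 6: M1 done at 1, M2 done at 6
  Job 2: M1 done at 6, M2 done at 11
  Job 4: M1 done at 11, M2 done at 23
  Job 5: M1 done at 19, M2 done at 31
  Job 1: M1 done at 30, M2 done at 42
  Job 3: M1 done at 33, M2 done at 43
Makespan = 43

43


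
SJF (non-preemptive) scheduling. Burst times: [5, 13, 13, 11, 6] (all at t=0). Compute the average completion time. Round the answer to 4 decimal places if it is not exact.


SJF order (ascending): [5, 6, 11, 13, 13]
Completion times:
  Job 1: burst=5, C=5
  Job 2: burst=6, C=11
  Job 3: burst=11, C=22
  Job 4: burst=13, C=35
  Job 5: burst=13, C=48
Average completion = 121/5 = 24.2

24.2


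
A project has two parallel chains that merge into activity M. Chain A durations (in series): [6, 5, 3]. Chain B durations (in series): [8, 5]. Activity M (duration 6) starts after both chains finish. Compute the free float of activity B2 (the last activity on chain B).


ES(B2) = sum of predecessors on chain B = 8
EF(B2) = ES + duration = 8 + 5 = 13
Successor of B2 is M. ES(M) = max(sum(A), sum(B)) = max(14, 13) = 14
Free float = ES(successor) - EF(current) = 14 - 13 = 1

1


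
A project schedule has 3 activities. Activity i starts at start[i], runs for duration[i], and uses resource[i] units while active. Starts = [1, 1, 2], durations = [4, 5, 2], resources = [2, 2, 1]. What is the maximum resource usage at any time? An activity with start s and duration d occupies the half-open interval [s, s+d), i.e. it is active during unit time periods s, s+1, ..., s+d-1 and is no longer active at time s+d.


Each activity i is active on [start_i, start_i + duration_i).
Compute total resource usage per time slot:
  t=0: active resources = [], total = 0
  t=1: active resources = [2, 2], total = 4
  t=2: active resources = [2, 2, 1], total = 5
  t=3: active resources = [2, 2, 1], total = 5
  t=4: active resources = [2, 2], total = 4
  t=5: active resources = [2], total = 2
Peak resource demand = 5

5


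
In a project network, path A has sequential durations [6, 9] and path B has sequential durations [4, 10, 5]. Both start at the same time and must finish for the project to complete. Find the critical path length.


Path A total = 6 + 9 = 15
Path B total = 4 + 10 + 5 = 19
Critical path = longest path = max(15, 19) = 19

19


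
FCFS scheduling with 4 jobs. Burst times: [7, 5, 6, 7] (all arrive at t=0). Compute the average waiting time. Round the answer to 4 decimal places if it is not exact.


FCFS order (as given): [7, 5, 6, 7]
Waiting times:
  Job 1: wait = 0
  Job 2: wait = 7
  Job 3: wait = 12
  Job 4: wait = 18
Sum of waiting times = 37
Average waiting time = 37/4 = 9.25

9.25


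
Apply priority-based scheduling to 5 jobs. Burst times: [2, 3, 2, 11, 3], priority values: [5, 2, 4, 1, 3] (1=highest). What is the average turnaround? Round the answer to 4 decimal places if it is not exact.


Sort by priority (ascending = highest first):
Order: [(1, 11), (2, 3), (3, 3), (4, 2), (5, 2)]
Completion times:
  Priority 1, burst=11, C=11
  Priority 2, burst=3, C=14
  Priority 3, burst=3, C=17
  Priority 4, burst=2, C=19
  Priority 5, burst=2, C=21
Average turnaround = 82/5 = 16.4

16.4


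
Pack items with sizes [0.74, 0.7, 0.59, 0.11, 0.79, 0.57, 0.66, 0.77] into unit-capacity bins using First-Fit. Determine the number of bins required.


Place items sequentially using First-Fit:
  Item 0.74 -> new Bin 1
  Item 0.7 -> new Bin 2
  Item 0.59 -> new Bin 3
  Item 0.11 -> Bin 1 (now 0.85)
  Item 0.79 -> new Bin 4
  Item 0.57 -> new Bin 5
  Item 0.66 -> new Bin 6
  Item 0.77 -> new Bin 7
Total bins used = 7

7


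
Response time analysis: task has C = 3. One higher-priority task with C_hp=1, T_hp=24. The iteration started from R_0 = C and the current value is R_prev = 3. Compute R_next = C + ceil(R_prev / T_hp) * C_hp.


R_next = C + ceil(R_prev / T_hp) * C_hp
ceil(3 / 24) = ceil(0.125) = 1
Interference = 1 * 1 = 1
R_next = 3 + 1 = 4

4


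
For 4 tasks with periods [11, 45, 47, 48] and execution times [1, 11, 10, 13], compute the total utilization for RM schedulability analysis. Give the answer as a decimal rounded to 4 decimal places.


Compute individual utilizations (exact fractions):
  Task 1: C/T = 1/11 (approx. 0.0909)
  Task 2: C/T = 11/45 (approx. 0.2444)
  Task 3: C/T = 10/47 (approx. 0.2128)
  Task 4: C/T = 13/48 (approx. 0.2708)
Total utilization U = 1/11 + 11/45 + 10/47 + 13/48 = 304847/372240
Rounded to 4 decimal places: U = 0.8190
RM (Liu & Layland) bound for 4 tasks = 0.756828; compare with U = 304847/372240 (approx. 0.818953)
bound < U <= 1, so the RM sufficient condition is not met (inconclusive; an exact test such as response-time analysis is needed).

0.8190


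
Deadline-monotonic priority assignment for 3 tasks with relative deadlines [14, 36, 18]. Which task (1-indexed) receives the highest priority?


Sort tasks by relative deadline (ascending):
  Task 1: deadline = 14
  Task 3: deadline = 18
  Task 2: deadline = 36
Priority order (highest first): [1, 3, 2]
Highest priority task = 1

1


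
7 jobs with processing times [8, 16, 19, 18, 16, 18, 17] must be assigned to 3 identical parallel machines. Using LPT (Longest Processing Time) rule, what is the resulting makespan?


Sort jobs in decreasing order (LPT): [19, 18, 18, 17, 16, 16, 8]
Assign each job to the least loaded machine:
  Machine 1: jobs [19, 16], load = 35
  Machine 2: jobs [18, 17], load = 35
  Machine 3: jobs [18, 16, 8], load = 42
Makespan = max load = 42

42


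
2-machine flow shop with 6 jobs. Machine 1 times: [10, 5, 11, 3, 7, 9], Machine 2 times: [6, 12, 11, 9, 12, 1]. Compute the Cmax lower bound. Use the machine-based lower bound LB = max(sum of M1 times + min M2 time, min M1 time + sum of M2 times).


LB1 = sum(M1 times) + min(M2 times) = 45 + 1 = 46
LB2 = min(M1 times) + sum(M2 times) = 3 + 51 = 54
Lower bound = max(LB1, LB2) = max(46, 54) = 54

54


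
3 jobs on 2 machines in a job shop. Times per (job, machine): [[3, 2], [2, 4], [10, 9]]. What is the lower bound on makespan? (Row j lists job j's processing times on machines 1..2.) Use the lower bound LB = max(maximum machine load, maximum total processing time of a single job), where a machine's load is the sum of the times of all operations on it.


Machine loads:
  Machine 1: 3 + 2 + 10 = 15
  Machine 2: 2 + 4 + 9 = 15
Max machine load = 15
Job totals:
  Job 1: 5
  Job 2: 6
  Job 3: 19
Max job total = 19
Lower bound = max(15, 19) = 19

19


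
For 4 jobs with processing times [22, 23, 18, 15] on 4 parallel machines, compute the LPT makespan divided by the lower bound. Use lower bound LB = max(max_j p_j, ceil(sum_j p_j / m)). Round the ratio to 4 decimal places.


LPT order: [23, 22, 18, 15]
Machine loads after assignment: [23, 22, 18, 15]
LPT makespan = 23
Lower bound = max(max_job, ceil(total/4)) = max(23, 20) = 23
Ratio = 23 / 23 = 1.0

1.0


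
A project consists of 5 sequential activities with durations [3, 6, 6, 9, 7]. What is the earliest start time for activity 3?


Activity 3 starts after activities 1 through 2 complete.
Predecessor durations: [3, 6]
ES = 3 + 6 = 9

9


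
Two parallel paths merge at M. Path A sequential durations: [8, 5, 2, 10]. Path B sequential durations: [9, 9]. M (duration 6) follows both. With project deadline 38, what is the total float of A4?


Forward pass: ES(A4) = sum of predecessors on chain A = 15
EF = ES + duration = 15 + 10 = 25
Backward pass: LF(M) = deadline = 38; LS(M) = 38 - 6 = 32
LF(A4) = LS(M) - sum(successors on chain A) = 32 - 0 = 32
LS = LF - duration = 32 - 10 = 22
Total float = LS - ES = 22 - 15 = 7

7


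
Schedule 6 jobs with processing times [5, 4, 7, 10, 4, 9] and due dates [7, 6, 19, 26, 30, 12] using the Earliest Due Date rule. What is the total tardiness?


Sort by due date (EDD order): [(4, 6), (5, 7), (9, 12), (7, 19), (10, 26), (4, 30)]
Compute completion times and tardiness:
  Job 1: p=4, d=6, C=4, tardiness=max(0,4-6)=0
  Job 2: p=5, d=7, C=9, tardiness=max(0,9-7)=2
  Job 3: p=9, d=12, C=18, tardiness=max(0,18-12)=6
  Job 4: p=7, d=19, C=25, tardiness=max(0,25-19)=6
  Job 5: p=10, d=26, C=35, tardiness=max(0,35-26)=9
  Job 6: p=4, d=30, C=39, tardiness=max(0,39-30)=9
Total tardiness = 32

32


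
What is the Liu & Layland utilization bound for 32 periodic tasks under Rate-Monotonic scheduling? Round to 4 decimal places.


Compute 2^(1/32) = 1.0218971487
Subtract 1: 1.0218971487 - 1 = 0.0218971487
Multiply by n: 32 * 0.0218971487 = 0.7007087584
Round to 4 dp: 0.7007

0.7007


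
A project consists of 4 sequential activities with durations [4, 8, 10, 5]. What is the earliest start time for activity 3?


Activity 3 starts after activities 1 through 2 complete.
Predecessor durations: [4, 8]
ES = 4 + 8 = 12

12


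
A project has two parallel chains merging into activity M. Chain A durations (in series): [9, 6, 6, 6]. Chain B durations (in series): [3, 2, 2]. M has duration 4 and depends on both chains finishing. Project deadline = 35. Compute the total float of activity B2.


Forward pass: ES(B2) = sum of predecessors on chain B = 3
EF = ES + duration = 3 + 2 = 5
Backward pass: LF(M) = deadline = 35; LS(M) = 35 - 4 = 31
LF(B2) = LS(M) - sum(successors on chain B) = 31 - 2 = 29
LS = LF - duration = 29 - 2 = 27
Total float = LS - ES = 27 - 3 = 24

24


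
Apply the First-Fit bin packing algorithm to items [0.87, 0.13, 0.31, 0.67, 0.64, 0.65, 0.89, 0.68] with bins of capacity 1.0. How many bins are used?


Place items sequentially using First-Fit:
  Item 0.87 -> new Bin 1
  Item 0.13 -> Bin 1 (now 1.0)
  Item 0.31 -> new Bin 2
  Item 0.67 -> Bin 2 (now 0.98)
  Item 0.64 -> new Bin 3
  Item 0.65 -> new Bin 4
  Item 0.89 -> new Bin 5
  Item 0.68 -> new Bin 6
Total bins used = 6

6


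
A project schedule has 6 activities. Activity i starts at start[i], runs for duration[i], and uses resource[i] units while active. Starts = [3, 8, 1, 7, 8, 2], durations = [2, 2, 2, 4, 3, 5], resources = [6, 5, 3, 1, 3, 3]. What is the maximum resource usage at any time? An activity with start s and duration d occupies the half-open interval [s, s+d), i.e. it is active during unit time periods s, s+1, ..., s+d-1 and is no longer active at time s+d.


Each activity i is active on [start_i, start_i + duration_i).
Compute total resource usage per time slot:
  t=0: active resources = [], total = 0
  t=1: active resources = [3], total = 3
  t=2: active resources = [3, 3], total = 6
  t=3: active resources = [6, 3], total = 9
  t=4: active resources = [6, 3], total = 9
  t=5: active resources = [3], total = 3
  t=6: active resources = [3], total = 3
  t=7: active resources = [1], total = 1
  t=8: active resources = [5, 1, 3], total = 9
  t=9: active resources = [5, 1, 3], total = 9
  t=10: active resources = [1, 3], total = 4
Peak resource demand = 9

9


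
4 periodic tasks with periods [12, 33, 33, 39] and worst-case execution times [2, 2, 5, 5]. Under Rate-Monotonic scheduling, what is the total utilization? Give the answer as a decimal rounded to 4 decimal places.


Compute individual utilizations (exact fractions):
  Task 1: C/T = 2/12 = 1/6 (approx. 0.1667)
  Task 2: C/T = 2/33 (approx. 0.0606)
  Task 3: C/T = 5/33 (approx. 0.1515)
  Task 4: C/T = 5/39 (approx. 0.1282)
Total utilization U = 1/6 + 2/33 + 5/33 + 5/39 = 145/286
Rounded to 4 decimal places: U = 0.5070
RM (Liu & Layland) bound for 4 tasks = 0.756828; compare with U = 145/286 (approx. 0.506993)
U <= bound, so schedulable by RM sufficient condition.

0.5070


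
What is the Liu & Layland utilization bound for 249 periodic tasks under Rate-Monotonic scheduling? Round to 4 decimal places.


Compute 2^(1/249) = 1.0027876018
Subtract 1: 1.0027876018 - 1 = 0.0027876018
Multiply by n: 249 * 0.0027876018 = 0.6941128482
Round to 4 dp: 0.6941

0.6941


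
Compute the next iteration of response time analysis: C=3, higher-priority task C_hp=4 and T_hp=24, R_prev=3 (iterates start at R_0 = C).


R_next = C + ceil(R_prev / T_hp) * C_hp
ceil(3 / 24) = ceil(0.125) = 1
Interference = 1 * 4 = 4
R_next = 3 + 4 = 7

7


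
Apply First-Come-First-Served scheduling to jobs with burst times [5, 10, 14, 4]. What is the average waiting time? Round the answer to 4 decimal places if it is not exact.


FCFS order (as given): [5, 10, 14, 4]
Waiting times:
  Job 1: wait = 0
  Job 2: wait = 5
  Job 3: wait = 15
  Job 4: wait = 29
Sum of waiting times = 49
Average waiting time = 49/4 = 12.25

12.25


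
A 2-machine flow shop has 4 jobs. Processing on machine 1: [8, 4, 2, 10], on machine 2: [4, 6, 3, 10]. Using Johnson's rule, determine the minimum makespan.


Apply Johnson's rule:
  Group 1 (a <= b): [(3, 2, 3), (2, 4, 6), (4, 10, 10)]
  Group 2 (a > b): [(1, 8, 4)]
Optimal job order: [3, 2, 4, 1]
Schedule:
  Job 3: M1 done at 2, M2 done at 5
  Job 2: M1 done at 6, M2 done at 12
  Job 4: M1 done at 16, M2 done at 26
  Job 1: M1 done at 24, M2 done at 30
Makespan = 30

30


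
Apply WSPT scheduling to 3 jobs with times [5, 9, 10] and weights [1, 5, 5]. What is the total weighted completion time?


Compute p/w ratios and sort ascending (WSPT): [(9, 5), (10, 5), (5, 1)]
Compute weighted completion times:
  Job (p=9,w=5): C=9, w*C=5*9=45
  Job (p=10,w=5): C=19, w*C=5*19=95
  Job (p=5,w=1): C=24, w*C=1*24=24
Total weighted completion time = 164

164


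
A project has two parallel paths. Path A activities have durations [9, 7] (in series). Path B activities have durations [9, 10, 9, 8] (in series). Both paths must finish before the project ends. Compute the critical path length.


Path A total = 9 + 7 = 16
Path B total = 9 + 10 + 9 + 8 = 36
Critical path = longest path = max(16, 36) = 36

36


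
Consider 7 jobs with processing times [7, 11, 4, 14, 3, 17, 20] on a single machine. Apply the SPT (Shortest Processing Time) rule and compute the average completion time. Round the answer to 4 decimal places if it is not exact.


Sort jobs by processing time (SPT order): [3, 4, 7, 11, 14, 17, 20]
Compute completion times sequentially:
  Job 1: processing = 3, completes at 3
  Job 2: processing = 4, completes at 7
  Job 3: processing = 7, completes at 14
  Job 4: processing = 11, completes at 25
  Job 5: processing = 14, completes at 39
  Job 6: processing = 17, completes at 56
  Job 7: processing = 20, completes at 76
Sum of completion times = 220
Average completion time = 220/7 = 31.4286

31.4286


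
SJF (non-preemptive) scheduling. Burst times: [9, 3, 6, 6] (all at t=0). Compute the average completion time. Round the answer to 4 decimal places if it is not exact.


SJF order (ascending): [3, 6, 6, 9]
Completion times:
  Job 1: burst=3, C=3
  Job 2: burst=6, C=9
  Job 3: burst=6, C=15
  Job 4: burst=9, C=24
Average completion = 51/4 = 12.75

12.75


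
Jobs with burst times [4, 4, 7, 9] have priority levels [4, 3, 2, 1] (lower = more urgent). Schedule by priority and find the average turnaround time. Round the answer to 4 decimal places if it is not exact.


Sort by priority (ascending = highest first):
Order: [(1, 9), (2, 7), (3, 4), (4, 4)]
Completion times:
  Priority 1, burst=9, C=9
  Priority 2, burst=7, C=16
  Priority 3, burst=4, C=20
  Priority 4, burst=4, C=24
Average turnaround = 69/4 = 17.25

17.25


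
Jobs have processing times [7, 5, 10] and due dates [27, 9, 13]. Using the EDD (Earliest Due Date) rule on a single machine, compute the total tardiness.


Sort by due date (EDD order): [(5, 9), (10, 13), (7, 27)]
Compute completion times and tardiness:
  Job 1: p=5, d=9, C=5, tardiness=max(0,5-9)=0
  Job 2: p=10, d=13, C=15, tardiness=max(0,15-13)=2
  Job 3: p=7, d=27, C=22, tardiness=max(0,22-27)=0
Total tardiness = 2

2


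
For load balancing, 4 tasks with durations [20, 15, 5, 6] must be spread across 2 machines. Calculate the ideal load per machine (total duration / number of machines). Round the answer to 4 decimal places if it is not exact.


Total processing time = 20 + 15 + 5 + 6 = 46
Number of machines = 2
Ideal balanced load = 46 / 2 = 23.0

23.0


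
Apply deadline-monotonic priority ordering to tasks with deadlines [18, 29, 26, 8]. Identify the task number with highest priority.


Sort tasks by relative deadline (ascending):
  Task 4: deadline = 8
  Task 1: deadline = 18
  Task 3: deadline = 26
  Task 2: deadline = 29
Priority order (highest first): [4, 1, 3, 2]
Highest priority task = 4

4


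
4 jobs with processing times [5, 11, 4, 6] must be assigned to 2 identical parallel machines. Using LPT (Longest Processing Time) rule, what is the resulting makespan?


Sort jobs in decreasing order (LPT): [11, 6, 5, 4]
Assign each job to the least loaded machine:
  Machine 1: jobs [11, 4], load = 15
  Machine 2: jobs [6, 5], load = 11
Makespan = max load = 15

15


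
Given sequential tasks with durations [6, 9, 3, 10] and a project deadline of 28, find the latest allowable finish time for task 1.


LF(activity 1) = deadline - sum of successor durations
Successors: activities 2 through 4 with durations [9, 3, 10]
Sum of successor durations = 22
LF = 28 - 22 = 6

6


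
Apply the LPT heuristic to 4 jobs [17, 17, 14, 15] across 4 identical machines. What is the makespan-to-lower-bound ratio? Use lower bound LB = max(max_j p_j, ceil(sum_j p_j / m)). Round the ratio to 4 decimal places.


LPT order: [17, 17, 15, 14]
Machine loads after assignment: [17, 17, 15, 14]
LPT makespan = 17
Lower bound = max(max_job, ceil(total/4)) = max(17, 16) = 17
Ratio = 17 / 17 = 1.0

1.0


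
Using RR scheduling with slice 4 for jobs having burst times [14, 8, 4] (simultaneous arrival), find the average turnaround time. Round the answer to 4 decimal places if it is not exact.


Time quantum = 4
Execution trace:
  J1 runs 4 units, time = 4
  J2 runs 4 units, time = 8
  J3 runs 4 units, time = 12
  J1 runs 4 units, time = 16
  J2 runs 4 units, time = 20
  J1 runs 4 units, time = 24
  J1 runs 2 units, time = 26
Finish times: [26, 20, 12]
Average turnaround = 58/3 = 19.3333

19.3333


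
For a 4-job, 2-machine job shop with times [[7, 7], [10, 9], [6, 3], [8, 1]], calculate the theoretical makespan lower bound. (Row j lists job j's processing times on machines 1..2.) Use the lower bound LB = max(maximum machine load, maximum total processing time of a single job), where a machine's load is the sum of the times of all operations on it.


Machine loads:
  Machine 1: 7 + 10 + 6 + 8 = 31
  Machine 2: 7 + 9 + 3 + 1 = 20
Max machine load = 31
Job totals:
  Job 1: 14
  Job 2: 19
  Job 3: 9
  Job 4: 9
Max job total = 19
Lower bound = max(31, 19) = 31

31


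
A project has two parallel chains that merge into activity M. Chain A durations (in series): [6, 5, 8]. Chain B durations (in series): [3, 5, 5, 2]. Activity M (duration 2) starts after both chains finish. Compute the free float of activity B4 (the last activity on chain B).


ES(B4) = sum of predecessors on chain B = 13
EF(B4) = ES + duration = 13 + 2 = 15
Successor of B4 is M. ES(M) = max(sum(A), sum(B)) = max(19, 15) = 19
Free float = ES(successor) - EF(current) = 19 - 15 = 4

4


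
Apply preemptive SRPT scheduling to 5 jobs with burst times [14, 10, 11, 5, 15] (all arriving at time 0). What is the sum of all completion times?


Since all jobs arrive at t=0, SRPT equals SPT ordering.
SPT order: [5, 10, 11, 14, 15]
Completion times:
  Job 1: p=5, C=5
  Job 2: p=10, C=15
  Job 3: p=11, C=26
  Job 4: p=14, C=40
  Job 5: p=15, C=55
Total completion time = 5 + 15 + 26 + 40 + 55 = 141

141


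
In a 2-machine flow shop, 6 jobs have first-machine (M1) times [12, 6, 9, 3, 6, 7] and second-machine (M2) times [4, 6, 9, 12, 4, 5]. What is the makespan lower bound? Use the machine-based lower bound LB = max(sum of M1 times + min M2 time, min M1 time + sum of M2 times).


LB1 = sum(M1 times) + min(M2 times) = 43 + 4 = 47
LB2 = min(M1 times) + sum(M2 times) = 3 + 40 = 43
Lower bound = max(LB1, LB2) = max(47, 43) = 47

47


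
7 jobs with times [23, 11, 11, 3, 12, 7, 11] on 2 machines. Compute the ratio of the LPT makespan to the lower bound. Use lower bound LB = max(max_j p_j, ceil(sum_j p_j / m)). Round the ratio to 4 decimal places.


LPT order: [23, 12, 11, 11, 11, 7, 3]
Machine loads after assignment: [41, 37]
LPT makespan = 41
Lower bound = max(max_job, ceil(total/2)) = max(23, 39) = 39
Ratio = 41 / 39 = 1.0513

1.0513


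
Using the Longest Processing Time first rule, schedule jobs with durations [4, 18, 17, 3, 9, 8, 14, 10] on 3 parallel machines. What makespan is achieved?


Sort jobs in decreasing order (LPT): [18, 17, 14, 10, 9, 8, 4, 3]
Assign each job to the least loaded machine:
  Machine 1: jobs [18, 8, 3], load = 29
  Machine 2: jobs [17, 9], load = 26
  Machine 3: jobs [14, 10, 4], load = 28
Makespan = max load = 29

29


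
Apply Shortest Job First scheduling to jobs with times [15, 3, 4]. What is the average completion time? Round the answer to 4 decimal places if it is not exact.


SJF order (ascending): [3, 4, 15]
Completion times:
  Job 1: burst=3, C=3
  Job 2: burst=4, C=7
  Job 3: burst=15, C=22
Average completion = 32/3 = 10.6667

10.6667


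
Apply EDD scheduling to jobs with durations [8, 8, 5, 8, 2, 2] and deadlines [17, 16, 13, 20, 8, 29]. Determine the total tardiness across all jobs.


Sort by due date (EDD order): [(2, 8), (5, 13), (8, 16), (8, 17), (8, 20), (2, 29)]
Compute completion times and tardiness:
  Job 1: p=2, d=8, C=2, tardiness=max(0,2-8)=0
  Job 2: p=5, d=13, C=7, tardiness=max(0,7-13)=0
  Job 3: p=8, d=16, C=15, tardiness=max(0,15-16)=0
  Job 4: p=8, d=17, C=23, tardiness=max(0,23-17)=6
  Job 5: p=8, d=20, C=31, tardiness=max(0,31-20)=11
  Job 6: p=2, d=29, C=33, tardiness=max(0,33-29)=4
Total tardiness = 21

21


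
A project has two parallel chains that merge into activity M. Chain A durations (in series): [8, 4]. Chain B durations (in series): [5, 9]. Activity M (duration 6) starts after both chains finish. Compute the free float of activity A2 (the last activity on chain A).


ES(A2) = sum of predecessors on chain A = 8
EF(A2) = ES + duration = 8 + 4 = 12
Successor of A2 is M. ES(M) = max(sum(A), sum(B)) = max(12, 14) = 14
Free float = ES(successor) - EF(current) = 14 - 12 = 2

2


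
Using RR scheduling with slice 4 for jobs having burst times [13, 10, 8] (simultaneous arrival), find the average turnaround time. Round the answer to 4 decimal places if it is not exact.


Time quantum = 4
Execution trace:
  J1 runs 4 units, time = 4
  J2 runs 4 units, time = 8
  J3 runs 4 units, time = 12
  J1 runs 4 units, time = 16
  J2 runs 4 units, time = 20
  J3 runs 4 units, time = 24
  J1 runs 4 units, time = 28
  J2 runs 2 units, time = 30
  J1 runs 1 units, time = 31
Finish times: [31, 30, 24]
Average turnaround = 85/3 = 28.3333

28.3333


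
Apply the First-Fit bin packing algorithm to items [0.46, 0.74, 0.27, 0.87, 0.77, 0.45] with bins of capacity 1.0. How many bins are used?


Place items sequentially using First-Fit:
  Item 0.46 -> new Bin 1
  Item 0.74 -> new Bin 2
  Item 0.27 -> Bin 1 (now 0.73)
  Item 0.87 -> new Bin 3
  Item 0.77 -> new Bin 4
  Item 0.45 -> new Bin 5
Total bins used = 5

5


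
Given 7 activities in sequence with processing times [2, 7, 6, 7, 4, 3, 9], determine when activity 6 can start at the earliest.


Activity 6 starts after activities 1 through 5 complete.
Predecessor durations: [2, 7, 6, 7, 4]
ES = 2 + 7 + 6 + 7 + 4 = 26

26


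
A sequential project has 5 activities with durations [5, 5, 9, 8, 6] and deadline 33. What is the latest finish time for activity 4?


LF(activity 4) = deadline - sum of successor durations
Successors: activities 5 through 5 with durations [6]
Sum of successor durations = 6
LF = 33 - 6 = 27

27


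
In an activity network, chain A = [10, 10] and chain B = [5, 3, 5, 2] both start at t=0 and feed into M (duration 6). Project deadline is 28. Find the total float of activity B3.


Forward pass: ES(B3) = sum of predecessors on chain B = 8
EF = ES + duration = 8 + 5 = 13
Backward pass: LF(M) = deadline = 28; LS(M) = 28 - 6 = 22
LF(B3) = LS(M) - sum(successors on chain B) = 22 - 2 = 20
LS = LF - duration = 20 - 5 = 15
Total float = LS - ES = 15 - 8 = 7

7


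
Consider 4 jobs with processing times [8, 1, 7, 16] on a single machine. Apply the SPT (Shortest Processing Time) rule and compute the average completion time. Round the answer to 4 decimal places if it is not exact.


Sort jobs by processing time (SPT order): [1, 7, 8, 16]
Compute completion times sequentially:
  Job 1: processing = 1, completes at 1
  Job 2: processing = 7, completes at 8
  Job 3: processing = 8, completes at 16
  Job 4: processing = 16, completes at 32
Sum of completion times = 57
Average completion time = 57/4 = 14.25

14.25


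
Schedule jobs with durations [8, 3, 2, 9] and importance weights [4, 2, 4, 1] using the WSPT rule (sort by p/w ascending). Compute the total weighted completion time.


Compute p/w ratios and sort ascending (WSPT): [(2, 4), (3, 2), (8, 4), (9, 1)]
Compute weighted completion times:
  Job (p=2,w=4): C=2, w*C=4*2=8
  Job (p=3,w=2): C=5, w*C=2*5=10
  Job (p=8,w=4): C=13, w*C=4*13=52
  Job (p=9,w=1): C=22, w*C=1*22=22
Total weighted completion time = 92

92


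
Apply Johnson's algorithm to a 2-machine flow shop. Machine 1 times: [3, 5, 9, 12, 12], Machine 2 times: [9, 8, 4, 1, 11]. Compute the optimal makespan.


Apply Johnson's rule:
  Group 1 (a <= b): [(1, 3, 9), (2, 5, 8)]
  Group 2 (a > b): [(5, 12, 11), (3, 9, 4), (4, 12, 1)]
Optimal job order: [1, 2, 5, 3, 4]
Schedule:
  Job 1: M1 done at 3, M2 done at 12
  Job 2: M1 done at 8, M2 done at 20
  Job 5: M1 done at 20, M2 done at 31
  Job 3: M1 done at 29, M2 done at 35
  Job 4: M1 done at 41, M2 done at 42
Makespan = 42

42


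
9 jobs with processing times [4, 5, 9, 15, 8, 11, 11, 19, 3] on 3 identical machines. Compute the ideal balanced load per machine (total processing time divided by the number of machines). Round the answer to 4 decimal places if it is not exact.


Total processing time = 4 + 5 + 9 + 15 + 8 + 11 + 11 + 19 + 3 = 85
Number of machines = 3
Ideal balanced load = 85 / 3 = 28.3333

28.3333


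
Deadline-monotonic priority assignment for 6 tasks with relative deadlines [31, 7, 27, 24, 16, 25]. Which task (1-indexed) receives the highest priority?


Sort tasks by relative deadline (ascending):
  Task 2: deadline = 7
  Task 5: deadline = 16
  Task 4: deadline = 24
  Task 6: deadline = 25
  Task 3: deadline = 27
  Task 1: deadline = 31
Priority order (highest first): [2, 5, 4, 6, 3, 1]
Highest priority task = 2

2


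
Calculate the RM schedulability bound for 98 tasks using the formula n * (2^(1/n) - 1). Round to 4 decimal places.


Compute 2^(1/98) = 1.0070980027
Subtract 1: 1.0070980027 - 1 = 0.0070980027
Multiply by n: 98 * 0.0070980027 = 0.6956042646
Round to 4 dp: 0.6956

0.6956


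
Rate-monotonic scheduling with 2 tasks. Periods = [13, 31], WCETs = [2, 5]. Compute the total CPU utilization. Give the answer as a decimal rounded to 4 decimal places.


Compute individual utilizations (exact fractions):
  Task 1: C/T = 2/13 (approx. 0.1538)
  Task 2: C/T = 5/31 (approx. 0.1613)
Total utilization U = 2/13 + 5/31 = 127/403
Rounded to 4 decimal places: U = 0.3151
RM (Liu & Layland) bound for 2 tasks = 0.828427; compare with U = 127/403 (approx. 0.315136)
U <= bound, so schedulable by RM sufficient condition.

0.3151


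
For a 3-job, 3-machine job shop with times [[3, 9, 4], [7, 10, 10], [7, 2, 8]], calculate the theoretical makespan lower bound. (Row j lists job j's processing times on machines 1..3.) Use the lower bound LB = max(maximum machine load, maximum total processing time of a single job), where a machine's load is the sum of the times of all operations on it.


Machine loads:
  Machine 1: 3 + 7 + 7 = 17
  Machine 2: 9 + 10 + 2 = 21
  Machine 3: 4 + 10 + 8 = 22
Max machine load = 22
Job totals:
  Job 1: 16
  Job 2: 27
  Job 3: 17
Max job total = 27
Lower bound = max(22, 27) = 27

27


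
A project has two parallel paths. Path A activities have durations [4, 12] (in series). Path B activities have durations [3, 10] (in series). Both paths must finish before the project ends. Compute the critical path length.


Path A total = 4 + 12 = 16
Path B total = 3 + 10 = 13
Critical path = longest path = max(16, 13) = 16

16


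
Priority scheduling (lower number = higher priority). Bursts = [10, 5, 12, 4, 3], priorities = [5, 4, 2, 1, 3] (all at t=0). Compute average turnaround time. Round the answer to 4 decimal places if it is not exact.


Sort by priority (ascending = highest first):
Order: [(1, 4), (2, 12), (3, 3), (4, 5), (5, 10)]
Completion times:
  Priority 1, burst=4, C=4
  Priority 2, burst=12, C=16
  Priority 3, burst=3, C=19
  Priority 4, burst=5, C=24
  Priority 5, burst=10, C=34
Average turnaround = 97/5 = 19.4

19.4


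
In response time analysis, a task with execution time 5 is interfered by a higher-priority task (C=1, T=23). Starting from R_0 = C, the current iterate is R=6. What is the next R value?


R_next = C + ceil(R_prev / T_hp) * C_hp
ceil(6 / 23) = ceil(0.2609) = 1
Interference = 1 * 1 = 1
R_next = 5 + 1 = 6
R_next = R_prev, so the iteration has converged (response time = 6).

6


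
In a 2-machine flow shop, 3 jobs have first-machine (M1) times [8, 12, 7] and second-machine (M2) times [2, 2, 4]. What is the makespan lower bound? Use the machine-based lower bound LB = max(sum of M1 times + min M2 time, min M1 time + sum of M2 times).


LB1 = sum(M1 times) + min(M2 times) = 27 + 2 = 29
LB2 = min(M1 times) + sum(M2 times) = 7 + 8 = 15
Lower bound = max(LB1, LB2) = max(29, 15) = 29

29


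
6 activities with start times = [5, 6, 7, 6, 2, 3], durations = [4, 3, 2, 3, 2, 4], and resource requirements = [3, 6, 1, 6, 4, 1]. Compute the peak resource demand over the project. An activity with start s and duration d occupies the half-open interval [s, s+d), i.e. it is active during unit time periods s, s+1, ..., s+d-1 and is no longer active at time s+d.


Each activity i is active on [start_i, start_i + duration_i).
Compute total resource usage per time slot:
  t=0: active resources = [], total = 0
  t=1: active resources = [], total = 0
  t=2: active resources = [4], total = 4
  t=3: active resources = [4, 1], total = 5
  t=4: active resources = [1], total = 1
  t=5: active resources = [3, 1], total = 4
  t=6: active resources = [3, 6, 6, 1], total = 16
  t=7: active resources = [3, 6, 1, 6], total = 16
  t=8: active resources = [3, 6, 1, 6], total = 16
Peak resource demand = 16

16


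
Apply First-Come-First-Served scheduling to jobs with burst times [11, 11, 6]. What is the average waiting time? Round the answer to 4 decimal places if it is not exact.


FCFS order (as given): [11, 11, 6]
Waiting times:
  Job 1: wait = 0
  Job 2: wait = 11
  Job 3: wait = 22
Sum of waiting times = 33
Average waiting time = 33/3 = 11.0

11.0


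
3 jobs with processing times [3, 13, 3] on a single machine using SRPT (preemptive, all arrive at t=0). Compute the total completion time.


Since all jobs arrive at t=0, SRPT equals SPT ordering.
SPT order: [3, 3, 13]
Completion times:
  Job 1: p=3, C=3
  Job 2: p=3, C=6
  Job 3: p=13, C=19
Total completion time = 3 + 6 + 19 = 28

28


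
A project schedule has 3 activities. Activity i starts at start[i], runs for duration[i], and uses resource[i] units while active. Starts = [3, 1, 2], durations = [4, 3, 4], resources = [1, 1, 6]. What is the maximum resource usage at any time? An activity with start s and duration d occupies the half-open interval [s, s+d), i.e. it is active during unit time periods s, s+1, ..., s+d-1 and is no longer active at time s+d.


Each activity i is active on [start_i, start_i + duration_i).
Compute total resource usage per time slot:
  t=0: active resources = [], total = 0
  t=1: active resources = [1], total = 1
  t=2: active resources = [1, 6], total = 7
  t=3: active resources = [1, 1, 6], total = 8
  t=4: active resources = [1, 6], total = 7
  t=5: active resources = [1, 6], total = 7
  t=6: active resources = [1], total = 1
Peak resource demand = 8

8


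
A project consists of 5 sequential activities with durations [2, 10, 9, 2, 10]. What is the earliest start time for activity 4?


Activity 4 starts after activities 1 through 3 complete.
Predecessor durations: [2, 10, 9]
ES = 2 + 10 + 9 = 21

21


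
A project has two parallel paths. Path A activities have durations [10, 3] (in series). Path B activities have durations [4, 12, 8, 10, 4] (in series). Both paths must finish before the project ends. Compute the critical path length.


Path A total = 10 + 3 = 13
Path B total = 4 + 12 + 8 + 10 + 4 = 38
Critical path = longest path = max(13, 38) = 38

38


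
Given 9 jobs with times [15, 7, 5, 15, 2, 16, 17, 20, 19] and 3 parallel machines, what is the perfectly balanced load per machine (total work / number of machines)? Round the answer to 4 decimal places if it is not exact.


Total processing time = 15 + 7 + 5 + 15 + 2 + 16 + 17 + 20 + 19 = 116
Number of machines = 3
Ideal balanced load = 116 / 3 = 38.6667

38.6667


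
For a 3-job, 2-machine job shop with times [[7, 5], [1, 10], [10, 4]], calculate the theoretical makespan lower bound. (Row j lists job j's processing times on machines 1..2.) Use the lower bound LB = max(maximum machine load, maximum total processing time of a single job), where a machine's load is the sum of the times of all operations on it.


Machine loads:
  Machine 1: 7 + 1 + 10 = 18
  Machine 2: 5 + 10 + 4 = 19
Max machine load = 19
Job totals:
  Job 1: 12
  Job 2: 11
  Job 3: 14
Max job total = 14
Lower bound = max(19, 14) = 19

19


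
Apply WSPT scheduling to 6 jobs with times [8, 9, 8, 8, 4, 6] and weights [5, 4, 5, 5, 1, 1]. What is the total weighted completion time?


Compute p/w ratios and sort ascending (WSPT): [(8, 5), (8, 5), (8, 5), (9, 4), (4, 1), (6, 1)]
Compute weighted completion times:
  Job (p=8,w=5): C=8, w*C=5*8=40
  Job (p=8,w=5): C=16, w*C=5*16=80
  Job (p=8,w=5): C=24, w*C=5*24=120
  Job (p=9,w=4): C=33, w*C=4*33=132
  Job (p=4,w=1): C=37, w*C=1*37=37
  Job (p=6,w=1): C=43, w*C=1*43=43
Total weighted completion time = 452

452


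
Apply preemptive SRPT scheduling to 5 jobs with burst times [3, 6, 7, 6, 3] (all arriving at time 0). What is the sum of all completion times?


Since all jobs arrive at t=0, SRPT equals SPT ordering.
SPT order: [3, 3, 6, 6, 7]
Completion times:
  Job 1: p=3, C=3
  Job 2: p=3, C=6
  Job 3: p=6, C=12
  Job 4: p=6, C=18
  Job 5: p=7, C=25
Total completion time = 3 + 6 + 12 + 18 + 25 = 64

64


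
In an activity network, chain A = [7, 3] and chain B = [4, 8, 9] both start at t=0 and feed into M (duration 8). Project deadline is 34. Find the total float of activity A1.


Forward pass: ES(A1) = sum of predecessors on chain A = 0
EF = ES + duration = 0 + 7 = 7
Backward pass: LF(M) = deadline = 34; LS(M) = 34 - 8 = 26
LF(A1) = LS(M) - sum(successors on chain A) = 26 - 3 = 23
LS = LF - duration = 23 - 7 = 16
Total float = LS - ES = 16 - 0 = 16

16


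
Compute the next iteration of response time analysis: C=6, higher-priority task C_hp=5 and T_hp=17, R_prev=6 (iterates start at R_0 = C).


R_next = C + ceil(R_prev / T_hp) * C_hp
ceil(6 / 17) = ceil(0.3529) = 1
Interference = 1 * 5 = 5
R_next = 6 + 5 = 11

11


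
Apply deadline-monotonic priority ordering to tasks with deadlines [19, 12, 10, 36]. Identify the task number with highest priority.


Sort tasks by relative deadline (ascending):
  Task 3: deadline = 10
  Task 2: deadline = 12
  Task 1: deadline = 19
  Task 4: deadline = 36
Priority order (highest first): [3, 2, 1, 4]
Highest priority task = 3

3


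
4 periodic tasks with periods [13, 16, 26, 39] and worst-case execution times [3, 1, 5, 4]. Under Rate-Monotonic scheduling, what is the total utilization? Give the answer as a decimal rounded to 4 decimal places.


Compute individual utilizations (exact fractions):
  Task 1: C/T = 3/13 (approx. 0.2308)
  Task 2: C/T = 1/16 (approx. 0.0625)
  Task 3: C/T = 5/26 (approx. 0.1923)
  Task 4: C/T = 4/39 (approx. 0.1026)
Total utilization U = 3/13 + 1/16 + 5/26 + 4/39 = 367/624
Rounded to 4 decimal places: U = 0.5881
RM (Liu & Layland) bound for 4 tasks = 0.756828; compare with U = 367/624 (approx. 0.588141)
U <= bound, so schedulable by RM sufficient condition.

0.5881


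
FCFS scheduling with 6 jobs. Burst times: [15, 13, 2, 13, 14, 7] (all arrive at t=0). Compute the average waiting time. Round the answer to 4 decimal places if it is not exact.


FCFS order (as given): [15, 13, 2, 13, 14, 7]
Waiting times:
  Job 1: wait = 0
  Job 2: wait = 15
  Job 3: wait = 28
  Job 4: wait = 30
  Job 5: wait = 43
  Job 6: wait = 57
Sum of waiting times = 173
Average waiting time = 173/6 = 28.8333

28.8333


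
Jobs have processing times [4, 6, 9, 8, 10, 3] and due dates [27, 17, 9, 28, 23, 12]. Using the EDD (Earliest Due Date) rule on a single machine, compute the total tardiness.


Sort by due date (EDD order): [(9, 9), (3, 12), (6, 17), (10, 23), (4, 27), (8, 28)]
Compute completion times and tardiness:
  Job 1: p=9, d=9, C=9, tardiness=max(0,9-9)=0
  Job 2: p=3, d=12, C=12, tardiness=max(0,12-12)=0
  Job 3: p=6, d=17, C=18, tardiness=max(0,18-17)=1
  Job 4: p=10, d=23, C=28, tardiness=max(0,28-23)=5
  Job 5: p=4, d=27, C=32, tardiness=max(0,32-27)=5
  Job 6: p=8, d=28, C=40, tardiness=max(0,40-28)=12
Total tardiness = 23

23


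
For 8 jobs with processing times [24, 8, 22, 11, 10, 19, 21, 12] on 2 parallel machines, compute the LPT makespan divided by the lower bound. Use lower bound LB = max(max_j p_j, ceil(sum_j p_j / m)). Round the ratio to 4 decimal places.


LPT order: [24, 22, 21, 19, 12, 11, 10, 8]
Machine loads after assignment: [63, 64]
LPT makespan = 64
Lower bound = max(max_job, ceil(total/2)) = max(24, 64) = 64
Ratio = 64 / 64 = 1.0

1.0


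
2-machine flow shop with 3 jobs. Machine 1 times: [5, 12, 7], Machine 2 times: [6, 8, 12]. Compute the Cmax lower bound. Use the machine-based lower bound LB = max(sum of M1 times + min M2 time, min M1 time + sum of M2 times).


LB1 = sum(M1 times) + min(M2 times) = 24 + 6 = 30
LB2 = min(M1 times) + sum(M2 times) = 5 + 26 = 31
Lower bound = max(LB1, LB2) = max(30, 31) = 31

31


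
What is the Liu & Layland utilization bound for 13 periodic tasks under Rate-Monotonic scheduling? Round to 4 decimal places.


Compute 2^(1/13) = 1.0547660765
Subtract 1: 1.0547660765 - 1 = 0.0547660765
Multiply by n: 13 * 0.0547660765 = 0.7119589945
Round to 4 dp: 0.7120

0.7120


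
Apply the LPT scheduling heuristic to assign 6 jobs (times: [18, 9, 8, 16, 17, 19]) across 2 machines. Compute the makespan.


Sort jobs in decreasing order (LPT): [19, 18, 17, 16, 9, 8]
Assign each job to the least loaded machine:
  Machine 1: jobs [19, 16, 9], load = 44
  Machine 2: jobs [18, 17, 8], load = 43
Makespan = max load = 44

44


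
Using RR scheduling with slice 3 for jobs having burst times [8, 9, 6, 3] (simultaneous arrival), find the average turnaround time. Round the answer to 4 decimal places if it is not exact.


Time quantum = 3
Execution trace:
  J1 runs 3 units, time = 3
  J2 runs 3 units, time = 6
  J3 runs 3 units, time = 9
  J4 runs 3 units, time = 12
  J1 runs 3 units, time = 15
  J2 runs 3 units, time = 18
  J3 runs 3 units, time = 21
  J1 runs 2 units, time = 23
  J2 runs 3 units, time = 26
Finish times: [23, 26, 21, 12]
Average turnaround = 82/4 = 20.5

20.5


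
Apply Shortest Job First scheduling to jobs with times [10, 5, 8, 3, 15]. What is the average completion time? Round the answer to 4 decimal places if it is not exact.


SJF order (ascending): [3, 5, 8, 10, 15]
Completion times:
  Job 1: burst=3, C=3
  Job 2: burst=5, C=8
  Job 3: burst=8, C=16
  Job 4: burst=10, C=26
  Job 5: burst=15, C=41
Average completion = 94/5 = 18.8

18.8
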